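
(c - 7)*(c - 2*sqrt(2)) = c^2 - 7*c - 2*sqrt(2)*c + 14*sqrt(2)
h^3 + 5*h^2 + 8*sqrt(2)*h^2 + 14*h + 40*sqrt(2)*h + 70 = (h + 5)*(h + sqrt(2))*(h + 7*sqrt(2))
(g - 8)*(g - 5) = g^2 - 13*g + 40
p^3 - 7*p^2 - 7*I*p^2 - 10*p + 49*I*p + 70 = (p - 7)*(p - 5*I)*(p - 2*I)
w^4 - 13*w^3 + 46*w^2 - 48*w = w*(w - 8)*(w - 3)*(w - 2)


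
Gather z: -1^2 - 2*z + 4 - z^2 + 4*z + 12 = -z^2 + 2*z + 15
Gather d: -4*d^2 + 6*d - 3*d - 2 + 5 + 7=-4*d^2 + 3*d + 10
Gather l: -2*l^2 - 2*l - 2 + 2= -2*l^2 - 2*l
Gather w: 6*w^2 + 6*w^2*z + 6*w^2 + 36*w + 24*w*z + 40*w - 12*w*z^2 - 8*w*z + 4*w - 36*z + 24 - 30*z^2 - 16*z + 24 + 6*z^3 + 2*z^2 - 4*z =w^2*(6*z + 12) + w*(-12*z^2 + 16*z + 80) + 6*z^3 - 28*z^2 - 56*z + 48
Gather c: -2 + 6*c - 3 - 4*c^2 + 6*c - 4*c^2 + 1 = -8*c^2 + 12*c - 4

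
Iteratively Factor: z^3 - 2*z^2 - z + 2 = (z - 1)*(z^2 - z - 2) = (z - 2)*(z - 1)*(z + 1)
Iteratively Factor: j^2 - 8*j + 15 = (j - 5)*(j - 3)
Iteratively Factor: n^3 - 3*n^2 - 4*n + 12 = (n - 3)*(n^2 - 4) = (n - 3)*(n - 2)*(n + 2)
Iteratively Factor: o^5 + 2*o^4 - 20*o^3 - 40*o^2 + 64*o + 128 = (o + 2)*(o^4 - 20*o^2 + 64) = (o + 2)*(o + 4)*(o^3 - 4*o^2 - 4*o + 16) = (o - 2)*(o + 2)*(o + 4)*(o^2 - 2*o - 8) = (o - 2)*(o + 2)^2*(o + 4)*(o - 4)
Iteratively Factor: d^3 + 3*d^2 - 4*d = (d - 1)*(d^2 + 4*d) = (d - 1)*(d + 4)*(d)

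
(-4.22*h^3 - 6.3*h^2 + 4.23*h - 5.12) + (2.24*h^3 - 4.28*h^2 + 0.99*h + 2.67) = -1.98*h^3 - 10.58*h^2 + 5.22*h - 2.45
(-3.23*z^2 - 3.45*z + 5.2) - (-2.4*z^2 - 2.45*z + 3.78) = -0.83*z^2 - 1.0*z + 1.42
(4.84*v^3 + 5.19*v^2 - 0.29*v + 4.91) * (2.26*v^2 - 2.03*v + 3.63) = 10.9384*v^5 + 1.9042*v^4 + 6.3781*v^3 + 30.525*v^2 - 11.02*v + 17.8233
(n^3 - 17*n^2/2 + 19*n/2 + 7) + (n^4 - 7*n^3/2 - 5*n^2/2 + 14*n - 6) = n^4 - 5*n^3/2 - 11*n^2 + 47*n/2 + 1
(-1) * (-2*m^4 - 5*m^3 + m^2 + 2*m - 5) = 2*m^4 + 5*m^3 - m^2 - 2*m + 5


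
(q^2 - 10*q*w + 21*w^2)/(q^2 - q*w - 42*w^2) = (q - 3*w)/(q + 6*w)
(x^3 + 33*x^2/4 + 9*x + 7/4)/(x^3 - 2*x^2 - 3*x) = (4*x^2 + 29*x + 7)/(4*x*(x - 3))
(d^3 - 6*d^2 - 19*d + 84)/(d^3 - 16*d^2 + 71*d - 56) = (d^2 + d - 12)/(d^2 - 9*d + 8)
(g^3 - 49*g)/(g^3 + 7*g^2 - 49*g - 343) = g/(g + 7)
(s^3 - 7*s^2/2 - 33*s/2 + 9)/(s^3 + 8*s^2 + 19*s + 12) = (s^2 - 13*s/2 + 3)/(s^2 + 5*s + 4)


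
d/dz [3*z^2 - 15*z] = 6*z - 15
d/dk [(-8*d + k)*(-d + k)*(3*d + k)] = -19*d^2 - 12*d*k + 3*k^2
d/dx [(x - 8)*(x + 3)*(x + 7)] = 3*x^2 + 4*x - 59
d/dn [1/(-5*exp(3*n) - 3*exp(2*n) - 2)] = (15*exp(n) + 6)*exp(2*n)/(5*exp(3*n) + 3*exp(2*n) + 2)^2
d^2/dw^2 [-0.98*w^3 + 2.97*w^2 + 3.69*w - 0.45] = 5.94 - 5.88*w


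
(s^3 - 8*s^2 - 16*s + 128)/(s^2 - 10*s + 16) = (s^2 - 16)/(s - 2)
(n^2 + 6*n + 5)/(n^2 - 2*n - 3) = (n + 5)/(n - 3)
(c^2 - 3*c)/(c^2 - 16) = c*(c - 3)/(c^2 - 16)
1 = 1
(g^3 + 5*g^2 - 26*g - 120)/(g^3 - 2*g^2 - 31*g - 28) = (g^2 + g - 30)/(g^2 - 6*g - 7)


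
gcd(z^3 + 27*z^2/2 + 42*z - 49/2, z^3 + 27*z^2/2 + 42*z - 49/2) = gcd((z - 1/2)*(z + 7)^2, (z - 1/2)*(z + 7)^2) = z^3 + 27*z^2/2 + 42*z - 49/2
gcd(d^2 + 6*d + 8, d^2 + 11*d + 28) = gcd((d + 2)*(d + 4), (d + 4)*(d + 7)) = d + 4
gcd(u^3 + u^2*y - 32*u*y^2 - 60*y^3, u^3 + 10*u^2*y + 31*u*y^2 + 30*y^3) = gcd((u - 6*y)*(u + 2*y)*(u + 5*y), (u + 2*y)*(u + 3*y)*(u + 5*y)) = u^2 + 7*u*y + 10*y^2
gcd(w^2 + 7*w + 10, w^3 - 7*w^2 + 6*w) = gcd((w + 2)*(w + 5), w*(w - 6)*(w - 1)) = 1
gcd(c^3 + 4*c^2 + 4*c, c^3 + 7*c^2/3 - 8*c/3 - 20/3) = c^2 + 4*c + 4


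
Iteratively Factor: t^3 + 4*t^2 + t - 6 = (t + 3)*(t^2 + t - 2) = (t + 2)*(t + 3)*(t - 1)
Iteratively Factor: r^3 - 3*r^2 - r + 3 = (r - 3)*(r^2 - 1) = (r - 3)*(r - 1)*(r + 1)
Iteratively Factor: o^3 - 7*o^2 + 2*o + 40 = (o - 5)*(o^2 - 2*o - 8) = (o - 5)*(o + 2)*(o - 4)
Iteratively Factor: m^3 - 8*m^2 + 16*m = (m - 4)*(m^2 - 4*m) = m*(m - 4)*(m - 4)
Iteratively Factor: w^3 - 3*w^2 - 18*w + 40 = (w - 2)*(w^2 - w - 20) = (w - 5)*(w - 2)*(w + 4)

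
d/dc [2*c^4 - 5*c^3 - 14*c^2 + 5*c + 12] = 8*c^3 - 15*c^2 - 28*c + 5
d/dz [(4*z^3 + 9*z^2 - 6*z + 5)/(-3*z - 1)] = 3*(-8*z^3 - 13*z^2 - 6*z + 7)/(9*z^2 + 6*z + 1)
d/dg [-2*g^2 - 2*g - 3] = -4*g - 2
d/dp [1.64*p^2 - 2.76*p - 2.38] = 3.28*p - 2.76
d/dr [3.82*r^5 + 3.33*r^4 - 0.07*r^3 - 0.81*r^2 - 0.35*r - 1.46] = 19.1*r^4 + 13.32*r^3 - 0.21*r^2 - 1.62*r - 0.35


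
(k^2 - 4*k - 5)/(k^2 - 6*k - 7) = (k - 5)/(k - 7)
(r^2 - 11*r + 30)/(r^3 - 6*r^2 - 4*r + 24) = (r - 5)/(r^2 - 4)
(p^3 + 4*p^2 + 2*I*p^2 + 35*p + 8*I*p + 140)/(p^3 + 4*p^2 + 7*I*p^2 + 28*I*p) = (p - 5*I)/p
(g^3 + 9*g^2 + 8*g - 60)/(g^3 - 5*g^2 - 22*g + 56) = (g^2 + 11*g + 30)/(g^2 - 3*g - 28)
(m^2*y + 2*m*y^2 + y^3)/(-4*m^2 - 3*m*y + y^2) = y*(m + y)/(-4*m + y)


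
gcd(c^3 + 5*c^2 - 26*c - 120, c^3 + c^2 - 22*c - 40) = c^2 - c - 20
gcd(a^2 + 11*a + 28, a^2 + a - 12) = a + 4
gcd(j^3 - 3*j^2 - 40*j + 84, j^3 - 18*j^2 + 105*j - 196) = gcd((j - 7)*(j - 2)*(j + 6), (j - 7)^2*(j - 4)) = j - 7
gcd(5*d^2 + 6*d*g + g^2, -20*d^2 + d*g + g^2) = 5*d + g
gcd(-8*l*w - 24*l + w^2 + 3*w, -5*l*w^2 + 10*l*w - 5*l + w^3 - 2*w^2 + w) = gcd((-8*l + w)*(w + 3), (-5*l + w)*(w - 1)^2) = 1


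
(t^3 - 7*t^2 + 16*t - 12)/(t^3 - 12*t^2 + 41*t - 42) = (t - 2)/(t - 7)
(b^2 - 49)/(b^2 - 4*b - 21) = (b + 7)/(b + 3)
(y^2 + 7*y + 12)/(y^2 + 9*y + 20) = (y + 3)/(y + 5)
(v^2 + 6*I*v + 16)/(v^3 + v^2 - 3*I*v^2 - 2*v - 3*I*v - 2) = (v + 8*I)/(v^2 + v*(1 - I) - I)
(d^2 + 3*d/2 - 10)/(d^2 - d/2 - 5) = (d + 4)/(d + 2)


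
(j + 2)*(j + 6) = j^2 + 8*j + 12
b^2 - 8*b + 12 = (b - 6)*(b - 2)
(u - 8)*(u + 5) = u^2 - 3*u - 40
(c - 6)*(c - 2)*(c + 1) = c^3 - 7*c^2 + 4*c + 12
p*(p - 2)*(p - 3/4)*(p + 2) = p^4 - 3*p^3/4 - 4*p^2 + 3*p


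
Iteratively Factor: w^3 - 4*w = (w + 2)*(w^2 - 2*w) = (w - 2)*(w + 2)*(w)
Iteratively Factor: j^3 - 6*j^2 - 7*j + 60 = (j + 3)*(j^2 - 9*j + 20) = (j - 4)*(j + 3)*(j - 5)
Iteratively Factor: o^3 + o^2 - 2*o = (o - 1)*(o^2 + 2*o) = (o - 1)*(o + 2)*(o)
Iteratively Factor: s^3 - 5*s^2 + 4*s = (s - 1)*(s^2 - 4*s) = s*(s - 1)*(s - 4)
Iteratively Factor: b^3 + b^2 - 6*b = (b - 2)*(b^2 + 3*b) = (b - 2)*(b + 3)*(b)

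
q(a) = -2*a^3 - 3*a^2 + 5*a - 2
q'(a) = -6*a^2 - 6*a + 5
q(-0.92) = -7.58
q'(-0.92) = 5.44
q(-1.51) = -9.50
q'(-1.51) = 0.38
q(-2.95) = 8.49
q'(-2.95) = -29.52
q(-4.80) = 126.06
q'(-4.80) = -104.44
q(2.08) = -22.58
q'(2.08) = -33.44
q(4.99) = -300.25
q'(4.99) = -174.34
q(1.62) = -10.28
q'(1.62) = -20.47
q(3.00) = -68.00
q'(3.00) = -67.00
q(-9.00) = 1168.00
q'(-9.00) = -427.00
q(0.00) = -2.00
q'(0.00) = 5.00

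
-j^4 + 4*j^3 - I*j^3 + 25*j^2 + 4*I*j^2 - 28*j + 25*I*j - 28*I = (j - 7)*(j + 4)*(-I*j + 1)*(-I*j + I)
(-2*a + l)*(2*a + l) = -4*a^2 + l^2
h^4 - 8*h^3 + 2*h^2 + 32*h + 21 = (h - 7)*(h - 3)*(h + 1)^2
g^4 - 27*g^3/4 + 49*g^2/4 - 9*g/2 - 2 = (g - 4)*(g - 2)*(g - 1)*(g + 1/4)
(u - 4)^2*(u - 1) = u^3 - 9*u^2 + 24*u - 16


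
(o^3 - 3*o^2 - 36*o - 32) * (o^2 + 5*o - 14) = o^5 + 2*o^4 - 65*o^3 - 170*o^2 + 344*o + 448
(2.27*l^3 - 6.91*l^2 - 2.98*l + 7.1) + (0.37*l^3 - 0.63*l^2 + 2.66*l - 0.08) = 2.64*l^3 - 7.54*l^2 - 0.32*l + 7.02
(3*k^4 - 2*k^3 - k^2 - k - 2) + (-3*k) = 3*k^4 - 2*k^3 - k^2 - 4*k - 2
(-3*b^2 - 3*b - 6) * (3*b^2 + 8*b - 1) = -9*b^4 - 33*b^3 - 39*b^2 - 45*b + 6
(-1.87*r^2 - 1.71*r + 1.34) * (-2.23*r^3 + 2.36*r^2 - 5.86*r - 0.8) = 4.1701*r^5 - 0.5999*r^4 + 3.9344*r^3 + 14.679*r^2 - 6.4844*r - 1.072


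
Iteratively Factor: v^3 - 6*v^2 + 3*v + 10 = (v - 5)*(v^2 - v - 2) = (v - 5)*(v - 2)*(v + 1)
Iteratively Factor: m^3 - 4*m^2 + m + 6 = (m - 3)*(m^2 - m - 2) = (m - 3)*(m - 2)*(m + 1)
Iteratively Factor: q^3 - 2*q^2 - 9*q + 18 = (q - 2)*(q^2 - 9) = (q - 2)*(q + 3)*(q - 3)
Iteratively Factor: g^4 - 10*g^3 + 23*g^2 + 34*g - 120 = (g - 5)*(g^3 - 5*g^2 - 2*g + 24) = (g - 5)*(g - 3)*(g^2 - 2*g - 8) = (g - 5)*(g - 4)*(g - 3)*(g + 2)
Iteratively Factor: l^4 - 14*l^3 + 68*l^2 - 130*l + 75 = (l - 1)*(l^3 - 13*l^2 + 55*l - 75) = (l - 3)*(l - 1)*(l^2 - 10*l + 25) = (l - 5)*(l - 3)*(l - 1)*(l - 5)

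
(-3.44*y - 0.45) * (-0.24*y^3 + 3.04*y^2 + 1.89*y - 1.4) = 0.8256*y^4 - 10.3496*y^3 - 7.8696*y^2 + 3.9655*y + 0.63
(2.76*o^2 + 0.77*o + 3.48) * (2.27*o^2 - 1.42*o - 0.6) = 6.2652*o^4 - 2.1713*o^3 + 5.1502*o^2 - 5.4036*o - 2.088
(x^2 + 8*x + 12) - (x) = x^2 + 7*x + 12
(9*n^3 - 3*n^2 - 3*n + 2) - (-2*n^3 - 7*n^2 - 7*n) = 11*n^3 + 4*n^2 + 4*n + 2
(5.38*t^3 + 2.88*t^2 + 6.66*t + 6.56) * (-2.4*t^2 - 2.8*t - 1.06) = -12.912*t^5 - 21.976*t^4 - 29.7508*t^3 - 37.4448*t^2 - 25.4276*t - 6.9536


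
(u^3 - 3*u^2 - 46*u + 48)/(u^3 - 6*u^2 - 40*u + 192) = (u - 1)/(u - 4)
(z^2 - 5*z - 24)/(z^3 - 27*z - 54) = (z - 8)/(z^2 - 3*z - 18)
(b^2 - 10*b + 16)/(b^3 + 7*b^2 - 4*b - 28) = (b - 8)/(b^2 + 9*b + 14)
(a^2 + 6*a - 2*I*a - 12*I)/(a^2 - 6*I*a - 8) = (a + 6)/(a - 4*I)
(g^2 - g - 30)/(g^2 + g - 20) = (g - 6)/(g - 4)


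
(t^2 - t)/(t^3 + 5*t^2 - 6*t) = 1/(t + 6)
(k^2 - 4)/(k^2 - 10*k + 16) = (k + 2)/(k - 8)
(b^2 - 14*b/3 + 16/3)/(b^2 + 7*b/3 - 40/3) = (b - 2)/(b + 5)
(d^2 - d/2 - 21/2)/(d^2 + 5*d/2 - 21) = (d + 3)/(d + 6)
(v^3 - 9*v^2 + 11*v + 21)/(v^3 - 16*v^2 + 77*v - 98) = (v^2 - 2*v - 3)/(v^2 - 9*v + 14)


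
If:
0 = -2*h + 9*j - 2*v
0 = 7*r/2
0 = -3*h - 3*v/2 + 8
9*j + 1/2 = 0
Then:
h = 67/12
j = -1/18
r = 0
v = -35/6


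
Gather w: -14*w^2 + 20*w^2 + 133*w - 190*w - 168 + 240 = 6*w^2 - 57*w + 72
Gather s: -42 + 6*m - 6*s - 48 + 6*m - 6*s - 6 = 12*m - 12*s - 96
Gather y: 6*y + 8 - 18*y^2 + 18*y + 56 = -18*y^2 + 24*y + 64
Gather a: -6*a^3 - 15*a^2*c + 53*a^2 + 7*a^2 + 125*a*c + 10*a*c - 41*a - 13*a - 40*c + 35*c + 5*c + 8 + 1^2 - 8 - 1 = -6*a^3 + a^2*(60 - 15*c) + a*(135*c - 54)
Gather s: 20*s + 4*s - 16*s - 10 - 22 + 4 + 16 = 8*s - 12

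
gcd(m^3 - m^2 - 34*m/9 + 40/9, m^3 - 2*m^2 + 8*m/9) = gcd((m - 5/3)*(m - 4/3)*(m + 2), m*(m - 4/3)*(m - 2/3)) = m - 4/3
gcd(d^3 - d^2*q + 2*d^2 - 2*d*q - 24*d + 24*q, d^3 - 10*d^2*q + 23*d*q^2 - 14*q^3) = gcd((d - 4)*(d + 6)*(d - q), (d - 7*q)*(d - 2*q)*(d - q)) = -d + q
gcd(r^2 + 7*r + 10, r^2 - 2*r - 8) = r + 2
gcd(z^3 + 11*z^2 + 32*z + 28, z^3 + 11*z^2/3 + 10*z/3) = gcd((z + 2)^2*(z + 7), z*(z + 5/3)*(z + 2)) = z + 2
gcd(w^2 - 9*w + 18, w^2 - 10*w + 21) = w - 3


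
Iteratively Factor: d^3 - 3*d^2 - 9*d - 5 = (d + 1)*(d^2 - 4*d - 5) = (d + 1)^2*(d - 5)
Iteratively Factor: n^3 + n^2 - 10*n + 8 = (n + 4)*(n^2 - 3*n + 2) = (n - 1)*(n + 4)*(n - 2)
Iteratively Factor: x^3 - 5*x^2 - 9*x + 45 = (x + 3)*(x^2 - 8*x + 15) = (x - 5)*(x + 3)*(x - 3)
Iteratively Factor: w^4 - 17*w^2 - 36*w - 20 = (w - 5)*(w^3 + 5*w^2 + 8*w + 4) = (w - 5)*(w + 2)*(w^2 + 3*w + 2) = (w - 5)*(w + 1)*(w + 2)*(w + 2)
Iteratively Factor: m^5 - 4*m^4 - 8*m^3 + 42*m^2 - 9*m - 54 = (m - 2)*(m^4 - 2*m^3 - 12*m^2 + 18*m + 27) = (m - 2)*(m + 1)*(m^3 - 3*m^2 - 9*m + 27) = (m - 3)*(m - 2)*(m + 1)*(m^2 - 9) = (m - 3)^2*(m - 2)*(m + 1)*(m + 3)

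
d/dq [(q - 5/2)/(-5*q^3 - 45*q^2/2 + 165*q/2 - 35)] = (8*q^3 - 12*q^2 - 90*q + 137)/(5*(4*q^6 + 36*q^5 - 51*q^4 - 538*q^3 + 1341*q^2 - 924*q + 196))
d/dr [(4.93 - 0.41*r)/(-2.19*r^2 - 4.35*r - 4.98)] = (-0.8979*r^2 + 21.5934*r + 23.4873)/(4.7961*r^4 + 19.053*r^3 + 40.7349*r^2 + 43.326*r + 24.8004)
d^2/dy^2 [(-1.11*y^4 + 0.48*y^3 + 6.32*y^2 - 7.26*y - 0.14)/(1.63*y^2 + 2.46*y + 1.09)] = (-5.898318*y^6 - 26.705268*y^5 - 52.136478*y^4 - 132.77982*y^3 - 77.70732*y^2 + 77.446548*y + 52.75454)/(4.330747*y^6 + 19.607922*y^5 + 38.280387*y^4 + 41.111028*y^3 + 25.598541*y^2 + 8.768178*y + 1.295029)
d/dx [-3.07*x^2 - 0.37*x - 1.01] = -6.14*x - 0.37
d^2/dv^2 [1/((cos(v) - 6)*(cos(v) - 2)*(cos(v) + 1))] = (12*sin(v)^6 + 112*sin(v)^4*cos(v) - 228*sin(v)^4 - 304*sin(v)^2*cos(v) + 454*sin(v)^2 + 3*cos(v)^6 - 35*cos(v)^5 - 38)/((cos(v) - 6)^3*(cos(v) - 2)^3*(cos(v) + 1)^3)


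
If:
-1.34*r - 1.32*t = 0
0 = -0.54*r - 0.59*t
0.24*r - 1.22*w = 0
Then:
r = 0.00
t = 0.00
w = 0.00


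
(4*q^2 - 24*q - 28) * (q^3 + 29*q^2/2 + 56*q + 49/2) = 4*q^5 + 34*q^4 - 152*q^3 - 1652*q^2 - 2156*q - 686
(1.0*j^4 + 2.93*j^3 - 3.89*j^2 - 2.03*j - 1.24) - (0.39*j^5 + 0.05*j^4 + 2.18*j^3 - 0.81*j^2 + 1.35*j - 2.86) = -0.39*j^5 + 0.95*j^4 + 0.75*j^3 - 3.08*j^2 - 3.38*j + 1.62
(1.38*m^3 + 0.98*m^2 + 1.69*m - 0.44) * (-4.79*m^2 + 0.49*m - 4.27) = -6.6102*m^5 - 4.018*m^4 - 13.5075*m^3 - 1.2489*m^2 - 7.4319*m + 1.8788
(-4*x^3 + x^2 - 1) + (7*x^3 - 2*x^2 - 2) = 3*x^3 - x^2 - 3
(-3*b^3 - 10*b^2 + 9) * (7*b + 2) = -21*b^4 - 76*b^3 - 20*b^2 + 63*b + 18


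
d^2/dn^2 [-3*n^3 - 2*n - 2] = -18*n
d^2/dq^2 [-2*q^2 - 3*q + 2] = -4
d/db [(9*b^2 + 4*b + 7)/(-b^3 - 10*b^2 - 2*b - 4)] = (9*b^4 + 8*b^3 + 43*b^2 + 68*b - 2)/(b^6 + 20*b^5 + 104*b^4 + 48*b^3 + 84*b^2 + 16*b + 16)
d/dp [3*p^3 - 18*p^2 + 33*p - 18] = 9*p^2 - 36*p + 33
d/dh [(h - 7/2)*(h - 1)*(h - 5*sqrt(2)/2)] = 3*h^2 - 9*h - 5*sqrt(2)*h + 7/2 + 45*sqrt(2)/4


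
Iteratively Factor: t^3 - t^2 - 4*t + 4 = (t - 2)*(t^2 + t - 2) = (t - 2)*(t + 2)*(t - 1)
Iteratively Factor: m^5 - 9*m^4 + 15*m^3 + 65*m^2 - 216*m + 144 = (m - 1)*(m^4 - 8*m^3 + 7*m^2 + 72*m - 144) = (m - 4)*(m - 1)*(m^3 - 4*m^2 - 9*m + 36) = (m - 4)^2*(m - 1)*(m^2 - 9) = (m - 4)^2*(m - 1)*(m + 3)*(m - 3)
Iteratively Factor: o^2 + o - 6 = (o - 2)*(o + 3)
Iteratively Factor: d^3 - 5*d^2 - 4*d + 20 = (d + 2)*(d^2 - 7*d + 10) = (d - 2)*(d + 2)*(d - 5)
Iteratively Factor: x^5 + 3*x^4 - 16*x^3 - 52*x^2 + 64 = (x - 4)*(x^4 + 7*x^3 + 12*x^2 - 4*x - 16) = (x - 4)*(x + 2)*(x^3 + 5*x^2 + 2*x - 8) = (x - 4)*(x + 2)*(x + 4)*(x^2 + x - 2) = (x - 4)*(x + 2)^2*(x + 4)*(x - 1)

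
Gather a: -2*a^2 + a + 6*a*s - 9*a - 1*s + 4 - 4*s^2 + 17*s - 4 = -2*a^2 + a*(6*s - 8) - 4*s^2 + 16*s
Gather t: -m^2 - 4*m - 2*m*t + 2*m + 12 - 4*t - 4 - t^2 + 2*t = -m^2 - 2*m - t^2 + t*(-2*m - 2) + 8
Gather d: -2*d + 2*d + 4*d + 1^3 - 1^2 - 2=4*d - 2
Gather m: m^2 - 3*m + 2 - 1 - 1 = m^2 - 3*m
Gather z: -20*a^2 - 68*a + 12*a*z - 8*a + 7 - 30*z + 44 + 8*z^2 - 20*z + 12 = -20*a^2 - 76*a + 8*z^2 + z*(12*a - 50) + 63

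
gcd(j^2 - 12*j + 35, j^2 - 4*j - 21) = j - 7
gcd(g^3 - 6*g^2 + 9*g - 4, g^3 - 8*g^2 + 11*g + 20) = g - 4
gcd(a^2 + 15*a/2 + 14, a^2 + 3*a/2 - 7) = a + 7/2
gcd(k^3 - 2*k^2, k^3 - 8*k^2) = k^2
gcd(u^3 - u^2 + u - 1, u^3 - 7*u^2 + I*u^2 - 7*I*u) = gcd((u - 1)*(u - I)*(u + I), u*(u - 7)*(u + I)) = u + I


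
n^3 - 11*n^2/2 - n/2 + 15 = (n - 5)*(n - 2)*(n + 3/2)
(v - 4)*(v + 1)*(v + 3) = v^3 - 13*v - 12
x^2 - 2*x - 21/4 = (x - 7/2)*(x + 3/2)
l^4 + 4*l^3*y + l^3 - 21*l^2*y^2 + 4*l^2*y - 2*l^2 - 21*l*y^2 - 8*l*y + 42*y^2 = (l - 1)*(l + 2)*(l - 3*y)*(l + 7*y)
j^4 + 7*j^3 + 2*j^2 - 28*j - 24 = (j - 2)*(j + 1)*(j + 2)*(j + 6)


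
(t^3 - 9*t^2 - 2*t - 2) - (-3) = t^3 - 9*t^2 - 2*t + 1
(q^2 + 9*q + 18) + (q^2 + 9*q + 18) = 2*q^2 + 18*q + 36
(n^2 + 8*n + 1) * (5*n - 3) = 5*n^3 + 37*n^2 - 19*n - 3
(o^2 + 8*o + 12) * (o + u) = o^3 + o^2*u + 8*o^2 + 8*o*u + 12*o + 12*u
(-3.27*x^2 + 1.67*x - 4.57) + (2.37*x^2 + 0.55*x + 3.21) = -0.9*x^2 + 2.22*x - 1.36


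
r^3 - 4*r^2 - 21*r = r*(r - 7)*(r + 3)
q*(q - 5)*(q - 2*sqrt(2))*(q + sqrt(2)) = q^4 - 5*q^3 - sqrt(2)*q^3 - 4*q^2 + 5*sqrt(2)*q^2 + 20*q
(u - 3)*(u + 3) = u^2 - 9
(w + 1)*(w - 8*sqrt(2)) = w^2 - 8*sqrt(2)*w + w - 8*sqrt(2)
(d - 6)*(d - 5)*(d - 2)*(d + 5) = d^4 - 8*d^3 - 13*d^2 + 200*d - 300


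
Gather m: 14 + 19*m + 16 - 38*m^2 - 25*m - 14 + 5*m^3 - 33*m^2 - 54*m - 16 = 5*m^3 - 71*m^2 - 60*m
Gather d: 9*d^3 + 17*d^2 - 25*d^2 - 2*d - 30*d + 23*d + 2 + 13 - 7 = 9*d^3 - 8*d^2 - 9*d + 8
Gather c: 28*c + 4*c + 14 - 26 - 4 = 32*c - 16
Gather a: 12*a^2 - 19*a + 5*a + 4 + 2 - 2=12*a^2 - 14*a + 4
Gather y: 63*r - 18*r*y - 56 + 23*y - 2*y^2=63*r - 2*y^2 + y*(23 - 18*r) - 56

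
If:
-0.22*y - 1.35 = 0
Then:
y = -6.14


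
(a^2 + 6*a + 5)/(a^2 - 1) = (a + 5)/(a - 1)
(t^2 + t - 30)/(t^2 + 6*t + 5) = (t^2 + t - 30)/(t^2 + 6*t + 5)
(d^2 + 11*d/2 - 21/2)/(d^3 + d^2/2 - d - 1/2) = (2*d^2 + 11*d - 21)/(2*d^3 + d^2 - 2*d - 1)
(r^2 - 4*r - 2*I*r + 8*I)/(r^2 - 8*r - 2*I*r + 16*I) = (r - 4)/(r - 8)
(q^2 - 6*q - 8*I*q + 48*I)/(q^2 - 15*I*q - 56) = (q - 6)/(q - 7*I)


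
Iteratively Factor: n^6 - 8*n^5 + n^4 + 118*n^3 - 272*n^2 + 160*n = (n + 4)*(n^5 - 12*n^4 + 49*n^3 - 78*n^2 + 40*n) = n*(n + 4)*(n^4 - 12*n^3 + 49*n^2 - 78*n + 40) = n*(n - 5)*(n + 4)*(n^3 - 7*n^2 + 14*n - 8) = n*(n - 5)*(n - 4)*(n + 4)*(n^2 - 3*n + 2) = n*(n - 5)*(n - 4)*(n - 1)*(n + 4)*(n - 2)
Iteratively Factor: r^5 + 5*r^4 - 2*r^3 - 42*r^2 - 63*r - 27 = (r + 3)*(r^4 + 2*r^3 - 8*r^2 - 18*r - 9) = (r + 1)*(r + 3)*(r^3 + r^2 - 9*r - 9) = (r + 1)*(r + 3)^2*(r^2 - 2*r - 3) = (r - 3)*(r + 1)*(r + 3)^2*(r + 1)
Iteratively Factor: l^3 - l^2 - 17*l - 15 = (l + 1)*(l^2 - 2*l - 15) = (l - 5)*(l + 1)*(l + 3)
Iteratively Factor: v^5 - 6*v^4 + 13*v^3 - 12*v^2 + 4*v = (v - 2)*(v^4 - 4*v^3 + 5*v^2 - 2*v) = (v - 2)*(v - 1)*(v^3 - 3*v^2 + 2*v) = (v - 2)^2*(v - 1)*(v^2 - v) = v*(v - 2)^2*(v - 1)*(v - 1)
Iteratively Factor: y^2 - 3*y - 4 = (y + 1)*(y - 4)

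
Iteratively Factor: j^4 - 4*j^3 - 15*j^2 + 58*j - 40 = (j + 4)*(j^3 - 8*j^2 + 17*j - 10) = (j - 1)*(j + 4)*(j^2 - 7*j + 10) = (j - 2)*(j - 1)*(j + 4)*(j - 5)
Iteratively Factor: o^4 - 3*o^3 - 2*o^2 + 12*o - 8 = (o + 2)*(o^3 - 5*o^2 + 8*o - 4) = (o - 2)*(o + 2)*(o^2 - 3*o + 2) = (o - 2)^2*(o + 2)*(o - 1)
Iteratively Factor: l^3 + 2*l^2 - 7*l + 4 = (l + 4)*(l^2 - 2*l + 1) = (l - 1)*(l + 4)*(l - 1)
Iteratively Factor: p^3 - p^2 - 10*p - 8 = (p - 4)*(p^2 + 3*p + 2) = (p - 4)*(p + 1)*(p + 2)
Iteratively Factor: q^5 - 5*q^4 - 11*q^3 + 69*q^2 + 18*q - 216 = (q + 2)*(q^4 - 7*q^3 + 3*q^2 + 63*q - 108) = (q + 2)*(q + 3)*(q^3 - 10*q^2 + 33*q - 36) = (q - 4)*(q + 2)*(q + 3)*(q^2 - 6*q + 9) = (q - 4)*(q - 3)*(q + 2)*(q + 3)*(q - 3)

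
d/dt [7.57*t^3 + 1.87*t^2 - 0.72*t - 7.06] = 22.71*t^2 + 3.74*t - 0.72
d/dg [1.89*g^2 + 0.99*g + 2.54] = 3.78*g + 0.99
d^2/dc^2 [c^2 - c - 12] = 2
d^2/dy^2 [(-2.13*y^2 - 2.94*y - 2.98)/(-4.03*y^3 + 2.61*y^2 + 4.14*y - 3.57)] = (69.186234*y^6 + 286.489476*y^5 + 608.455848*y^4 - 838.408626*y^3 - 565.00983*y^2 + 100.323432*y + 298.884006)/(65.450827*y^9 - 127.166247*y^8 - 119.353689*y^7 + 417.43503*y^6 - 102.690504*y^5 - 418.621041*y^4 + 314.579565*y^3 + 83.772549*y^2 - 158.291658*y + 45.499293)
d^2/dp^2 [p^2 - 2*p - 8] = 2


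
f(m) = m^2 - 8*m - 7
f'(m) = 2*m - 8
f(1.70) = -17.71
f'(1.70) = -4.60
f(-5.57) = 68.58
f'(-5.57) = -19.14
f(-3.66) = 35.68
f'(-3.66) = -15.32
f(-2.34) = 17.20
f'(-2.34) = -12.68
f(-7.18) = 101.99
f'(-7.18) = -22.36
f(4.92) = -22.15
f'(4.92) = 1.84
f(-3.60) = 34.76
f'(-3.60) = -15.20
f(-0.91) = 1.11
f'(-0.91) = -9.82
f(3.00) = -22.00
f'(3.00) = -2.00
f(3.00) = -22.00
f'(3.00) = -2.00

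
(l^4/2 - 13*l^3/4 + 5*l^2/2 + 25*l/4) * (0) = 0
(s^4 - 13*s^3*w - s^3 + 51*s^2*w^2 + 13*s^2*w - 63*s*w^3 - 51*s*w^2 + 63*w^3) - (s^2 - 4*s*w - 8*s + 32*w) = s^4 - 13*s^3*w - s^3 + 51*s^2*w^2 + 13*s^2*w - s^2 - 63*s*w^3 - 51*s*w^2 + 4*s*w + 8*s + 63*w^3 - 32*w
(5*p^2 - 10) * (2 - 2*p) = -10*p^3 + 10*p^2 + 20*p - 20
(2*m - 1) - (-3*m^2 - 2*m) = 3*m^2 + 4*m - 1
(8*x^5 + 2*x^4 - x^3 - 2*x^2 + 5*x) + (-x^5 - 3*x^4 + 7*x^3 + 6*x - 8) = 7*x^5 - x^4 + 6*x^3 - 2*x^2 + 11*x - 8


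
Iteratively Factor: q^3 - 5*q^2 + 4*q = (q)*(q^2 - 5*q + 4) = q*(q - 1)*(q - 4)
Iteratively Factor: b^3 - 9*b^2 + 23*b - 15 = (b - 1)*(b^2 - 8*b + 15) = (b - 5)*(b - 1)*(b - 3)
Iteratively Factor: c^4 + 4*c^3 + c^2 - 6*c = (c + 3)*(c^3 + c^2 - 2*c) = (c - 1)*(c + 3)*(c^2 + 2*c) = c*(c - 1)*(c + 3)*(c + 2)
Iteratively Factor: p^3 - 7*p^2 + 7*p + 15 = (p - 3)*(p^2 - 4*p - 5) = (p - 3)*(p + 1)*(p - 5)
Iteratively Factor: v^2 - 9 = (v + 3)*(v - 3)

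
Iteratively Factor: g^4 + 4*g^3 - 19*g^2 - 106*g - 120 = (g + 2)*(g^3 + 2*g^2 - 23*g - 60) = (g + 2)*(g + 3)*(g^2 - g - 20) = (g + 2)*(g + 3)*(g + 4)*(g - 5)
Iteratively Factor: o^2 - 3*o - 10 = (o - 5)*(o + 2)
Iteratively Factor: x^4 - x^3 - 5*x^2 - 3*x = (x)*(x^3 - x^2 - 5*x - 3) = x*(x - 3)*(x^2 + 2*x + 1) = x*(x - 3)*(x + 1)*(x + 1)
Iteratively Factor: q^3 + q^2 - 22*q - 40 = (q + 4)*(q^2 - 3*q - 10) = (q + 2)*(q + 4)*(q - 5)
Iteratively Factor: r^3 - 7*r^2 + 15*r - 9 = (r - 3)*(r^2 - 4*r + 3) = (r - 3)^2*(r - 1)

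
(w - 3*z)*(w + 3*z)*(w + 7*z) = w^3 + 7*w^2*z - 9*w*z^2 - 63*z^3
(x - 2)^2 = x^2 - 4*x + 4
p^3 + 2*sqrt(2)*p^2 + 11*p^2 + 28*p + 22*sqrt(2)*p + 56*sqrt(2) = (p + 4)*(p + 7)*(p + 2*sqrt(2))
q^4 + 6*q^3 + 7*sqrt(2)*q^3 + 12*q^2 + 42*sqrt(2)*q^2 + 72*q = q*(q + 6)*(q + sqrt(2))*(q + 6*sqrt(2))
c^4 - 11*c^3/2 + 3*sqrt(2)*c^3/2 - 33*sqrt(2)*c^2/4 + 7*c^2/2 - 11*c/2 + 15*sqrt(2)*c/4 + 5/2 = (c - 5)*(c - 1/2)*(c + sqrt(2)/2)*(c + sqrt(2))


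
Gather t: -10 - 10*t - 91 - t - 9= -11*t - 110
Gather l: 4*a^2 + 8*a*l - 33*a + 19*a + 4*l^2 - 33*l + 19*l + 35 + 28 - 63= 4*a^2 - 14*a + 4*l^2 + l*(8*a - 14)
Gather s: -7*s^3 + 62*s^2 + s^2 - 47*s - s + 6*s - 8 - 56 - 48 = -7*s^3 + 63*s^2 - 42*s - 112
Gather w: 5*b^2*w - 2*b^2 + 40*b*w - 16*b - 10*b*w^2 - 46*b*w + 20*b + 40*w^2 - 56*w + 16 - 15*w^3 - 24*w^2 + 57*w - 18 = -2*b^2 + 4*b - 15*w^3 + w^2*(16 - 10*b) + w*(5*b^2 - 6*b + 1) - 2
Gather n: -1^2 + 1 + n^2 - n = n^2 - n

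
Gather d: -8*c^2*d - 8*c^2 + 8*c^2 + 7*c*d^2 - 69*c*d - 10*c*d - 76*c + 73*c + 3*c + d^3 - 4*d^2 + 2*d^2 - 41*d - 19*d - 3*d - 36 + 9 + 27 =d^3 + d^2*(7*c - 2) + d*(-8*c^2 - 79*c - 63)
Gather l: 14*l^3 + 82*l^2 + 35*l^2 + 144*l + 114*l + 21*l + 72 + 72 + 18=14*l^3 + 117*l^2 + 279*l + 162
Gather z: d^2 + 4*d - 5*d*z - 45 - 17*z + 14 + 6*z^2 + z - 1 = d^2 + 4*d + 6*z^2 + z*(-5*d - 16) - 32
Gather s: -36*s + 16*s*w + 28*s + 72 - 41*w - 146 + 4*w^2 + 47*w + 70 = s*(16*w - 8) + 4*w^2 + 6*w - 4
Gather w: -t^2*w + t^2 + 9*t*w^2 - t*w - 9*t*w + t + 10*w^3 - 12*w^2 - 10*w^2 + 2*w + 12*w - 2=t^2 + t + 10*w^3 + w^2*(9*t - 22) + w*(-t^2 - 10*t + 14) - 2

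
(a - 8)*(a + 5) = a^2 - 3*a - 40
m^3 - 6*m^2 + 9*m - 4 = (m - 4)*(m - 1)^2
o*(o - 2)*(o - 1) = o^3 - 3*o^2 + 2*o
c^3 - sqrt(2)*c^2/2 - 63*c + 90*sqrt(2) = (c - 5*sqrt(2))*(c - 3*sqrt(2)/2)*(c + 6*sqrt(2))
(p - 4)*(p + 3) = p^2 - p - 12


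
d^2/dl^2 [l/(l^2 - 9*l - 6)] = 2*(-l*(2*l - 9)^2 + 3*(3 - l)*(-l^2 + 9*l + 6))/(-l^2 + 9*l + 6)^3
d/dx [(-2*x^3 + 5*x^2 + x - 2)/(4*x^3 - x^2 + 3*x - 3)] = (-18*x^4 - 20*x^3 + 58*x^2 - 34*x + 3)/(16*x^6 - 8*x^5 + 25*x^4 - 30*x^3 + 15*x^2 - 18*x + 9)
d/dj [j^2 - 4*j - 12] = 2*j - 4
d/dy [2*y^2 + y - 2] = 4*y + 1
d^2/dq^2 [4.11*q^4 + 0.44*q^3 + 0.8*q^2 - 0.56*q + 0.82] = 49.32*q^2 + 2.64*q + 1.6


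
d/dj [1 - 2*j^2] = -4*j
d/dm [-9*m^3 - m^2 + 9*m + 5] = -27*m^2 - 2*m + 9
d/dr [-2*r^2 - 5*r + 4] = -4*r - 5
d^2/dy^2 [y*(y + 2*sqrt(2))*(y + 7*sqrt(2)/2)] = 6*y + 11*sqrt(2)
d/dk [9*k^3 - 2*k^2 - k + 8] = 27*k^2 - 4*k - 1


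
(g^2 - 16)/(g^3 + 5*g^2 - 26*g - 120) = (g - 4)/(g^2 + g - 30)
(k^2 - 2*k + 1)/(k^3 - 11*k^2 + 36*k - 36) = (k^2 - 2*k + 1)/(k^3 - 11*k^2 + 36*k - 36)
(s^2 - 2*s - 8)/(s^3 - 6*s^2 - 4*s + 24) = (s - 4)/(s^2 - 8*s + 12)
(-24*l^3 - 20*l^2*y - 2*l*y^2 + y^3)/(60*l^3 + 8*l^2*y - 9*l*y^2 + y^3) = (2*l + y)/(-5*l + y)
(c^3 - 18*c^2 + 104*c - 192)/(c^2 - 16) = (c^2 - 14*c + 48)/(c + 4)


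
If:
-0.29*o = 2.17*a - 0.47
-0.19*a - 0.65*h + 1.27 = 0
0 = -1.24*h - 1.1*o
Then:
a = 0.49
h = 1.81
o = -2.04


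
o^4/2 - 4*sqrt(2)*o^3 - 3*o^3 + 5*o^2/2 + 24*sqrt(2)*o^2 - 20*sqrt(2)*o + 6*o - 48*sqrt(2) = (o/2 + 1/2)*(o - 4)*(o - 3)*(o - 8*sqrt(2))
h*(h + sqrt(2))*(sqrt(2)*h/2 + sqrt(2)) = sqrt(2)*h^3/2 + h^2 + sqrt(2)*h^2 + 2*h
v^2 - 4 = (v - 2)*(v + 2)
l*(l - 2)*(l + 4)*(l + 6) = l^4 + 8*l^3 + 4*l^2 - 48*l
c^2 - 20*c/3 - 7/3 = (c - 7)*(c + 1/3)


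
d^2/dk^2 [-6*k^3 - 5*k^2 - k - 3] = -36*k - 10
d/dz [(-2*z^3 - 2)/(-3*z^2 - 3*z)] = 2/3 - 2/(3*z^2)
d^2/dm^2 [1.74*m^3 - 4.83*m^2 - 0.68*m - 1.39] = 10.44*m - 9.66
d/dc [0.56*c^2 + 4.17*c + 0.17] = 1.12*c + 4.17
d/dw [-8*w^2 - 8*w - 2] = -16*w - 8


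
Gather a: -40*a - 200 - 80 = -40*a - 280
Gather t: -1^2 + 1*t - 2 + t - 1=2*t - 4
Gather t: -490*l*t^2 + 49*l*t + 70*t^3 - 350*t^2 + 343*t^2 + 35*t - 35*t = 49*l*t + 70*t^3 + t^2*(-490*l - 7)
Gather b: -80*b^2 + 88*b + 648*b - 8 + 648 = -80*b^2 + 736*b + 640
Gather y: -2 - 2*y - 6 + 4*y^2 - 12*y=4*y^2 - 14*y - 8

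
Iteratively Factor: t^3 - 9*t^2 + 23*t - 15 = (t - 3)*(t^2 - 6*t + 5) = (t - 5)*(t - 3)*(t - 1)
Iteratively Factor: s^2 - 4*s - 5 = (s - 5)*(s + 1)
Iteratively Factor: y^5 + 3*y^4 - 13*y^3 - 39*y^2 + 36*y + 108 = (y + 3)*(y^4 - 13*y^2 + 36) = (y + 2)*(y + 3)*(y^3 - 2*y^2 - 9*y + 18) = (y - 3)*(y + 2)*(y + 3)*(y^2 + y - 6) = (y - 3)*(y - 2)*(y + 2)*(y + 3)*(y + 3)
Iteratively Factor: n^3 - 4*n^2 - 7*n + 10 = (n + 2)*(n^2 - 6*n + 5) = (n - 1)*(n + 2)*(n - 5)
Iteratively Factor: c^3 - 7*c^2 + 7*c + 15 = (c - 3)*(c^2 - 4*c - 5) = (c - 3)*(c + 1)*(c - 5)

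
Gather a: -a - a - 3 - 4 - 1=-2*a - 8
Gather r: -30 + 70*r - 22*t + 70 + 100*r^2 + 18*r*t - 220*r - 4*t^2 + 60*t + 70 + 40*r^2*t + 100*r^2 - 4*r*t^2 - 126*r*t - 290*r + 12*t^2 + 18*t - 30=r^2*(40*t + 200) + r*(-4*t^2 - 108*t - 440) + 8*t^2 + 56*t + 80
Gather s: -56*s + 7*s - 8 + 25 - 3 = 14 - 49*s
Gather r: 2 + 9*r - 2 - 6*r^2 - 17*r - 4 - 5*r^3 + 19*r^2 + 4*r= -5*r^3 + 13*r^2 - 4*r - 4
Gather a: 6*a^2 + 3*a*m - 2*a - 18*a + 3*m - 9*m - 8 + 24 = 6*a^2 + a*(3*m - 20) - 6*m + 16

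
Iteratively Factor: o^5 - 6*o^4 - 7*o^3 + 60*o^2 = (o - 5)*(o^4 - o^3 - 12*o^2) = o*(o - 5)*(o^3 - o^2 - 12*o) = o^2*(o - 5)*(o^2 - o - 12) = o^2*(o - 5)*(o - 4)*(o + 3)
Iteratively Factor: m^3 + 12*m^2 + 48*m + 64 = (m + 4)*(m^2 + 8*m + 16) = (m + 4)^2*(m + 4)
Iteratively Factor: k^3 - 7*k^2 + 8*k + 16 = (k - 4)*(k^2 - 3*k - 4) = (k - 4)*(k + 1)*(k - 4)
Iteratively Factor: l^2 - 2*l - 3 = (l + 1)*(l - 3)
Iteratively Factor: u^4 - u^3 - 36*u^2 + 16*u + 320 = (u - 4)*(u^3 + 3*u^2 - 24*u - 80) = (u - 4)*(u + 4)*(u^2 - u - 20) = (u - 4)*(u + 4)^2*(u - 5)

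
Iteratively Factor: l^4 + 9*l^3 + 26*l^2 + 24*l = (l + 2)*(l^3 + 7*l^2 + 12*l) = (l + 2)*(l + 4)*(l^2 + 3*l) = l*(l + 2)*(l + 4)*(l + 3)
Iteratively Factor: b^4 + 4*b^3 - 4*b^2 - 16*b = (b)*(b^3 + 4*b^2 - 4*b - 16) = b*(b - 2)*(b^2 + 6*b + 8) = b*(b - 2)*(b + 4)*(b + 2)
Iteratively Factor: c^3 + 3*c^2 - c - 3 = (c + 3)*(c^2 - 1) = (c - 1)*(c + 3)*(c + 1)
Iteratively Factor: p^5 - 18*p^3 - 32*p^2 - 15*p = (p)*(p^4 - 18*p^2 - 32*p - 15) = p*(p + 1)*(p^3 - p^2 - 17*p - 15) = p*(p + 1)*(p + 3)*(p^2 - 4*p - 5) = p*(p - 5)*(p + 1)*(p + 3)*(p + 1)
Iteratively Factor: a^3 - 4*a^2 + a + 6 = (a - 2)*(a^2 - 2*a - 3) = (a - 2)*(a + 1)*(a - 3)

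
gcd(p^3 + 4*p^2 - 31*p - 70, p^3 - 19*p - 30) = p^2 - 3*p - 10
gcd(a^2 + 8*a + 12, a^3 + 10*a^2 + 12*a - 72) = a + 6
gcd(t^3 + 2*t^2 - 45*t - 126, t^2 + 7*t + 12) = t + 3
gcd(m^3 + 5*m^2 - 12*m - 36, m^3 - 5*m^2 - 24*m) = 1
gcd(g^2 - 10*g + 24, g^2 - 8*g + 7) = 1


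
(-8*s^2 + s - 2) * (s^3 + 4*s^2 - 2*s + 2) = -8*s^5 - 31*s^4 + 18*s^3 - 26*s^2 + 6*s - 4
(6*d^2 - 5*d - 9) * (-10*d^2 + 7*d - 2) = -60*d^4 + 92*d^3 + 43*d^2 - 53*d + 18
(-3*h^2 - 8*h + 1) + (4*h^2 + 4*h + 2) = h^2 - 4*h + 3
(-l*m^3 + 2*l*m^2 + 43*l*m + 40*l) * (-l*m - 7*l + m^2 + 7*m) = l^2*m^4 + 5*l^2*m^3 - 57*l^2*m^2 - 341*l^2*m - 280*l^2 - l*m^5 - 5*l*m^4 + 57*l*m^3 + 341*l*m^2 + 280*l*m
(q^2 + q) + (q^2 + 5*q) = 2*q^2 + 6*q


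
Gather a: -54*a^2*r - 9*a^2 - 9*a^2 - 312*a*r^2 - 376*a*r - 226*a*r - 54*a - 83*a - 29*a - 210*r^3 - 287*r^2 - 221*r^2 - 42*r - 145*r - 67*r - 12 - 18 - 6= a^2*(-54*r - 18) + a*(-312*r^2 - 602*r - 166) - 210*r^3 - 508*r^2 - 254*r - 36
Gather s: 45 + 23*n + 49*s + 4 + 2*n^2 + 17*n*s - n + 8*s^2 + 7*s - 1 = 2*n^2 + 22*n + 8*s^2 + s*(17*n + 56) + 48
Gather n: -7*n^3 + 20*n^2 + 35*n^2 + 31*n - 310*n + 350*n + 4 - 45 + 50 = -7*n^3 + 55*n^2 + 71*n + 9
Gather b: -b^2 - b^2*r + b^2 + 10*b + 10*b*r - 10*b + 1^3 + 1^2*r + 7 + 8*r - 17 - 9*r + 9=-b^2*r + 10*b*r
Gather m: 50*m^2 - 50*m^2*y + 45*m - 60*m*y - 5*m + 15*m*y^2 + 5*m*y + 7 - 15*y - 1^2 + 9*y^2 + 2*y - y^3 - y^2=m^2*(50 - 50*y) + m*(15*y^2 - 55*y + 40) - y^3 + 8*y^2 - 13*y + 6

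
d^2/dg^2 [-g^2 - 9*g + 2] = -2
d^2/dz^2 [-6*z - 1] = 0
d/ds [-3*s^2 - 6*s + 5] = -6*s - 6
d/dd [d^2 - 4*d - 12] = 2*d - 4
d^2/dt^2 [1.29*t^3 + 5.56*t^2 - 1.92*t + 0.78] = 7.74*t + 11.12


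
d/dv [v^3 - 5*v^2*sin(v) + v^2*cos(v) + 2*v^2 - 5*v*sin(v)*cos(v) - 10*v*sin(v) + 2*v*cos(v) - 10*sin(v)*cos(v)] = -v^2*sin(v) - 5*v^2*cos(v) + 3*v^2 - 12*v*sin(v) - 8*v*cos(v) - 5*v*cos(2*v) + 4*v - 10*sin(v) - 5*sin(2*v)/2 + 2*cos(v) - 10*cos(2*v)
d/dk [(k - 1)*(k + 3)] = 2*k + 2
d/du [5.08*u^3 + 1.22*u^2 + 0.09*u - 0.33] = 15.24*u^2 + 2.44*u + 0.09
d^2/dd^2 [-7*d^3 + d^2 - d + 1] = 2 - 42*d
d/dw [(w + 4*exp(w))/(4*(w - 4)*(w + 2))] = (w^2*exp(w) - w^2/4 - 4*w*exp(w) - 6*exp(w) - 2)/(w^4 - 4*w^3 - 12*w^2 + 32*w + 64)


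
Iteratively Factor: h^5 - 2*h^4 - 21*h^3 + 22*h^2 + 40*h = (h + 4)*(h^4 - 6*h^3 + 3*h^2 + 10*h) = (h - 5)*(h + 4)*(h^3 - h^2 - 2*h) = (h - 5)*(h - 2)*(h + 4)*(h^2 + h) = h*(h - 5)*(h - 2)*(h + 4)*(h + 1)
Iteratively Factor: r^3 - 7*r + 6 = (r + 3)*(r^2 - 3*r + 2) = (r - 2)*(r + 3)*(r - 1)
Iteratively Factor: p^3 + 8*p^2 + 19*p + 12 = (p + 1)*(p^2 + 7*p + 12) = (p + 1)*(p + 3)*(p + 4)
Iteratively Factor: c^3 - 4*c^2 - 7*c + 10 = (c + 2)*(c^2 - 6*c + 5) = (c - 1)*(c + 2)*(c - 5)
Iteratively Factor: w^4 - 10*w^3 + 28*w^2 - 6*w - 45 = (w - 3)*(w^3 - 7*w^2 + 7*w + 15) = (w - 3)*(w + 1)*(w^2 - 8*w + 15) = (w - 3)^2*(w + 1)*(w - 5)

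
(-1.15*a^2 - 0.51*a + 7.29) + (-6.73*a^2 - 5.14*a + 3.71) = -7.88*a^2 - 5.65*a + 11.0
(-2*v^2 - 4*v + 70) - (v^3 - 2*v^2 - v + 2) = -v^3 - 3*v + 68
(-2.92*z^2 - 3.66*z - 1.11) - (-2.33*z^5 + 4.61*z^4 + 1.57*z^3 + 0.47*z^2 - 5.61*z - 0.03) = 2.33*z^5 - 4.61*z^4 - 1.57*z^3 - 3.39*z^2 + 1.95*z - 1.08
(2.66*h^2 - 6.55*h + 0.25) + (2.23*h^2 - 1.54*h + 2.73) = 4.89*h^2 - 8.09*h + 2.98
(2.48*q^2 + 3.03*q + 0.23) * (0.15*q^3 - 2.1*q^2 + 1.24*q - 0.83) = 0.372*q^5 - 4.7535*q^4 - 3.2533*q^3 + 1.2158*q^2 - 2.2297*q - 0.1909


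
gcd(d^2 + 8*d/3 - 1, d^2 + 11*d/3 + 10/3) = 1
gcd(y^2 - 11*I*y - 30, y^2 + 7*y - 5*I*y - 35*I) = y - 5*I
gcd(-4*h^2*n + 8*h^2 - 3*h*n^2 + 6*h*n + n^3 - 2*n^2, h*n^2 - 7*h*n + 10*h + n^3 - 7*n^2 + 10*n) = h*n - 2*h + n^2 - 2*n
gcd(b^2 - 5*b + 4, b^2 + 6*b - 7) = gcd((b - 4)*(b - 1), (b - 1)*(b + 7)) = b - 1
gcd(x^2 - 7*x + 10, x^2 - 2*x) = x - 2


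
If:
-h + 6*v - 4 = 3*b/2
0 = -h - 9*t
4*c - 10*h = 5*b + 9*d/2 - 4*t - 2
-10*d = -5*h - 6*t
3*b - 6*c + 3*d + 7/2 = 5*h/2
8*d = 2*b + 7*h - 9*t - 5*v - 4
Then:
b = -174368/2601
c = -375067/10404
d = 1950/289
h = 4500/289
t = -500/289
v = -35108/2601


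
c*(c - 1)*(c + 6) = c^3 + 5*c^2 - 6*c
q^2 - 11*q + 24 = (q - 8)*(q - 3)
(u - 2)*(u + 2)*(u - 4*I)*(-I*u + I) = -I*u^4 - 4*u^3 + I*u^3 + 4*u^2 + 4*I*u^2 + 16*u - 4*I*u - 16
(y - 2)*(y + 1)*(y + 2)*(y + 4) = y^4 + 5*y^3 - 20*y - 16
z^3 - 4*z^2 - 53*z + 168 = (z - 8)*(z - 3)*(z + 7)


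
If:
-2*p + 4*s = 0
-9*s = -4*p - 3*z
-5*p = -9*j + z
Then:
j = 31*z/9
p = 6*z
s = 3*z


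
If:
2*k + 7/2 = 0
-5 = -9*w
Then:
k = -7/4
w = 5/9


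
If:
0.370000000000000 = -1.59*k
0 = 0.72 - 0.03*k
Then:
No Solution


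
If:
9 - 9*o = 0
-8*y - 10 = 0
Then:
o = 1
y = -5/4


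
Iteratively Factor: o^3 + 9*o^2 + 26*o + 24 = (o + 4)*(o^2 + 5*o + 6) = (o + 2)*(o + 4)*(o + 3)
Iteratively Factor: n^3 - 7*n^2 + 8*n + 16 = (n + 1)*(n^2 - 8*n + 16) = (n - 4)*(n + 1)*(n - 4)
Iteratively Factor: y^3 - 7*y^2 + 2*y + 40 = (y + 2)*(y^2 - 9*y + 20) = (y - 5)*(y + 2)*(y - 4)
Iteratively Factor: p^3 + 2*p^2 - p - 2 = (p - 1)*(p^2 + 3*p + 2) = (p - 1)*(p + 1)*(p + 2)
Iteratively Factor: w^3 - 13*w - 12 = (w + 3)*(w^2 - 3*w - 4) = (w + 1)*(w + 3)*(w - 4)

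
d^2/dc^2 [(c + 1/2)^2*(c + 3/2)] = 6*c + 5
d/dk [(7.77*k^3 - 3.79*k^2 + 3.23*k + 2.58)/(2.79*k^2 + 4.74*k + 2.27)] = (21.6783*k^4 + 73.6596*k^3 + 25.9374*k^2 - 31.603*k - 4.8971)/(7.7841*k^4 + 26.4492*k^3 + 35.1342*k^2 + 21.5196*k + 5.1529)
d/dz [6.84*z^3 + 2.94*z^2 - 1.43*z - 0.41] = 20.52*z^2 + 5.88*z - 1.43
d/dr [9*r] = 9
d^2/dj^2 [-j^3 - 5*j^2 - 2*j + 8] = -6*j - 10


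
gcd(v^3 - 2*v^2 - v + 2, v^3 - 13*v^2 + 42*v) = 1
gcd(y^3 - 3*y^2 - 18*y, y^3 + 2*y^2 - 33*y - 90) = y^2 - 3*y - 18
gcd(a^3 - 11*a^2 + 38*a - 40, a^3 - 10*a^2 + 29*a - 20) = a^2 - 9*a + 20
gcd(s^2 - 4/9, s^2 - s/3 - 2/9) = s - 2/3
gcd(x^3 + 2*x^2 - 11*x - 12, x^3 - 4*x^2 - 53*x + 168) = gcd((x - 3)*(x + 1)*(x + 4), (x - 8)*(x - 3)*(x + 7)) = x - 3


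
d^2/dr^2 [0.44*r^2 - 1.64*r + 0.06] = 0.880000000000000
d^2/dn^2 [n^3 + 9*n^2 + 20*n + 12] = 6*n + 18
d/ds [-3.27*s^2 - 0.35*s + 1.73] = -6.54*s - 0.35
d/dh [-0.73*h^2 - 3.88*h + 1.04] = -1.46*h - 3.88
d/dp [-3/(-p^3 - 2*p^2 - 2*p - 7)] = 3*(-3*p^2 - 4*p - 2)/(p^3 + 2*p^2 + 2*p + 7)^2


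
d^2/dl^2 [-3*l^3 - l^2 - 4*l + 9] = -18*l - 2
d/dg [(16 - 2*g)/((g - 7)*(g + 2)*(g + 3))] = 4*(g^3 - 13*g^2 + 16*g + 137)/(g^6 - 4*g^5 - 54*g^4 + 32*g^3 + 1009*g^2 + 2436*g + 1764)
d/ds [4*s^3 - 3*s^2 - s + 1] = 12*s^2 - 6*s - 1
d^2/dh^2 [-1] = 0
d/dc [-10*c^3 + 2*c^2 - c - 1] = -30*c^2 + 4*c - 1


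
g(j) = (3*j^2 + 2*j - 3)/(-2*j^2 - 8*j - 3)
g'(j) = (4*j + 8)*(3*j^2 + 2*j - 3)/(-2*j^2 - 8*j - 3)^2 + (6*j + 2)/(-2*j^2 - 8*j - 3)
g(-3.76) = -26.68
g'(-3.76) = -139.97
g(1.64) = -0.39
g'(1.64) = -0.29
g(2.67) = -0.61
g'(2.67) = -0.17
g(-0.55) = -4.02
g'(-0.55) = -30.93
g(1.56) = -0.36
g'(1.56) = -0.30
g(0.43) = 0.23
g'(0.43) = -1.00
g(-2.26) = 1.60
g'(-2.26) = -2.72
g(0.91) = -0.11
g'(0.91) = -0.52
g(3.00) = -0.67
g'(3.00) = -0.15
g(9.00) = -1.09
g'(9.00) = -0.03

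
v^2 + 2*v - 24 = (v - 4)*(v + 6)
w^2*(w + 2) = w^3 + 2*w^2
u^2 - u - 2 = (u - 2)*(u + 1)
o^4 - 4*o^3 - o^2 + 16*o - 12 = (o - 3)*(o - 2)*(o - 1)*(o + 2)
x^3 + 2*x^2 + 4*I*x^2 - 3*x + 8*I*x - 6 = (x + 2)*(x + I)*(x + 3*I)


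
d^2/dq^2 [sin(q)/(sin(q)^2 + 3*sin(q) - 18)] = (-sin(q)^5 + 3*sin(q)^4 - 106*sin(q)^3 - 54*sin(q)^2 - 216*sin(q) + 108)/((sin(q) - 3)^3*(sin(q) + 6)^3)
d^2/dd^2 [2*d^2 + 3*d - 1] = 4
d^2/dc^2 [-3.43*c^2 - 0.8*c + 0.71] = -6.86000000000000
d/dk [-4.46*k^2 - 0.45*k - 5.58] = -8.92*k - 0.45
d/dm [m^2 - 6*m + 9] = 2*m - 6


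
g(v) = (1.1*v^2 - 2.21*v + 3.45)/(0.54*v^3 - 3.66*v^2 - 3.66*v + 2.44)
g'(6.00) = -0.58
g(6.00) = -0.86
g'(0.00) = 1.22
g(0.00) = 1.41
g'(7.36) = -27.22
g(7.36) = -6.26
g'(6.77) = -2.17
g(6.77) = -1.73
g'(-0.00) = 1.22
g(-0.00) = 1.41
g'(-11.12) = -0.01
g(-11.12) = -0.14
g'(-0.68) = -2.41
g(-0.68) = 1.78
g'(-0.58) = -1.63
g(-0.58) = 1.58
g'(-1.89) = -2.54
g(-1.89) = -1.57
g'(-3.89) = -0.13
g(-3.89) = -0.41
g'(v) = (2.2*v - 2.21)/(0.54*v^3 - 3.66*v^2 - 3.66*v + 2.44) + (-1.62*v^2 + 7.32*v + 3.66)*(1.1*v^2 - 2.21*v + 3.45)/(0.54*v^3 - 3.66*v^2 - 3.66*v + 2.44)^2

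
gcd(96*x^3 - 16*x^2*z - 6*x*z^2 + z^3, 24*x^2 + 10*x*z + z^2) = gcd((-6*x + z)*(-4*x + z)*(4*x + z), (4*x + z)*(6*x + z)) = 4*x + z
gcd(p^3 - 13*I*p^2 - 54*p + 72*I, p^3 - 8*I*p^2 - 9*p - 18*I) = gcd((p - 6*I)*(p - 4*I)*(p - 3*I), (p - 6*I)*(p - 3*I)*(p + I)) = p^2 - 9*I*p - 18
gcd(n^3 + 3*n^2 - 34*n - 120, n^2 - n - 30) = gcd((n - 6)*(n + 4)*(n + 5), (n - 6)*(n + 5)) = n^2 - n - 30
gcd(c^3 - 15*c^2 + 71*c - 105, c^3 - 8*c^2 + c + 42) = c^2 - 10*c + 21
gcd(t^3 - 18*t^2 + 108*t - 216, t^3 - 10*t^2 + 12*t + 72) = t^2 - 12*t + 36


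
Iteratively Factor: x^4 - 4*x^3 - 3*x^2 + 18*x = (x)*(x^3 - 4*x^2 - 3*x + 18) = x*(x - 3)*(x^2 - x - 6) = x*(x - 3)^2*(x + 2)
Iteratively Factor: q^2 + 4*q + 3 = (q + 3)*(q + 1)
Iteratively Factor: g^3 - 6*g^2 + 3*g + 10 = (g + 1)*(g^2 - 7*g + 10) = (g - 5)*(g + 1)*(g - 2)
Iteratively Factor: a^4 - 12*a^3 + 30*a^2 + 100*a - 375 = (a - 5)*(a^3 - 7*a^2 - 5*a + 75) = (a - 5)*(a + 3)*(a^2 - 10*a + 25) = (a - 5)^2*(a + 3)*(a - 5)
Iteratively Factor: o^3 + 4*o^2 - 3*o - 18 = (o + 3)*(o^2 + o - 6) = (o + 3)^2*(o - 2)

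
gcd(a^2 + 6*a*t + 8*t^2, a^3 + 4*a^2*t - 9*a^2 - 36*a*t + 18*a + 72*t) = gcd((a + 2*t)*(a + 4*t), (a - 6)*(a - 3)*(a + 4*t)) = a + 4*t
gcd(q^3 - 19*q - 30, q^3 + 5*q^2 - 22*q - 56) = q + 2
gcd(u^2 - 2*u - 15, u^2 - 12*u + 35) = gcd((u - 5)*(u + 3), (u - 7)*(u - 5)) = u - 5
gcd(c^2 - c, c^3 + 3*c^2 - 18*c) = c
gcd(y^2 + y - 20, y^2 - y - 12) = y - 4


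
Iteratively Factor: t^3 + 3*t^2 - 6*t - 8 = (t + 1)*(t^2 + 2*t - 8) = (t - 2)*(t + 1)*(t + 4)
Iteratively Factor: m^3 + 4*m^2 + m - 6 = (m + 3)*(m^2 + m - 2) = (m + 2)*(m + 3)*(m - 1)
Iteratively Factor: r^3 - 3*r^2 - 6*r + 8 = (r - 1)*(r^2 - 2*r - 8) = (r - 4)*(r - 1)*(r + 2)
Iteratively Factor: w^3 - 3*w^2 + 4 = (w + 1)*(w^2 - 4*w + 4) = (w - 2)*(w + 1)*(w - 2)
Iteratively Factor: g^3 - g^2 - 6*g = (g + 2)*(g^2 - 3*g) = g*(g + 2)*(g - 3)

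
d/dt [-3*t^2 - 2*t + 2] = -6*t - 2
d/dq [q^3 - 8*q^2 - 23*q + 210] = 3*q^2 - 16*q - 23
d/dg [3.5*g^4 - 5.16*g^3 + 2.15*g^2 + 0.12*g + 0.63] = 14.0*g^3 - 15.48*g^2 + 4.3*g + 0.12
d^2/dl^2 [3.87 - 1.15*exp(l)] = -1.15*exp(l)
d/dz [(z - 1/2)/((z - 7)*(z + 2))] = (-z^2 + z - 33/2)/(z^4 - 10*z^3 - 3*z^2 + 140*z + 196)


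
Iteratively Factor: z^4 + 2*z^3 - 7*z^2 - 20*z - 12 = (z + 1)*(z^3 + z^2 - 8*z - 12) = (z + 1)*(z + 2)*(z^2 - z - 6) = (z - 3)*(z + 1)*(z + 2)*(z + 2)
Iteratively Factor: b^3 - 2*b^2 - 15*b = (b + 3)*(b^2 - 5*b) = b*(b + 3)*(b - 5)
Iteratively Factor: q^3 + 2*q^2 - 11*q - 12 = (q + 4)*(q^2 - 2*q - 3) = (q - 3)*(q + 4)*(q + 1)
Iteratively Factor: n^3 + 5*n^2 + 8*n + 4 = (n + 2)*(n^2 + 3*n + 2) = (n + 1)*(n + 2)*(n + 2)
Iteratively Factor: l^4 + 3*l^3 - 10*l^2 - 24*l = (l - 3)*(l^3 + 6*l^2 + 8*l) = (l - 3)*(l + 2)*(l^2 + 4*l) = (l - 3)*(l + 2)*(l + 4)*(l)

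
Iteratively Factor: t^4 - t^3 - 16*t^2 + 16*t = (t)*(t^3 - t^2 - 16*t + 16) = t*(t - 1)*(t^2 - 16) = t*(t - 1)*(t + 4)*(t - 4)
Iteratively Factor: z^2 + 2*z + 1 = (z + 1)*(z + 1)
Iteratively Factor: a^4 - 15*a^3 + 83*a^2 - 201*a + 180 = (a - 5)*(a^3 - 10*a^2 + 33*a - 36) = (a - 5)*(a - 3)*(a^2 - 7*a + 12) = (a - 5)*(a - 4)*(a - 3)*(a - 3)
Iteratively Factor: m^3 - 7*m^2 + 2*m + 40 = (m + 2)*(m^2 - 9*m + 20) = (m - 5)*(m + 2)*(m - 4)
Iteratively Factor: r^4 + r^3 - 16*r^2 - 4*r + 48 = (r - 2)*(r^3 + 3*r^2 - 10*r - 24) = (r - 3)*(r - 2)*(r^2 + 6*r + 8) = (r - 3)*(r - 2)*(r + 2)*(r + 4)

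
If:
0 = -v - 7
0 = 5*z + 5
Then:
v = -7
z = -1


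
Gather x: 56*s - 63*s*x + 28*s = -63*s*x + 84*s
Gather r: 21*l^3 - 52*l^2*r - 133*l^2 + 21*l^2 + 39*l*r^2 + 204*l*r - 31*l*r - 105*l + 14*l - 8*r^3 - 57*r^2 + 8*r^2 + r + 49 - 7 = 21*l^3 - 112*l^2 - 91*l - 8*r^3 + r^2*(39*l - 49) + r*(-52*l^2 + 173*l + 1) + 42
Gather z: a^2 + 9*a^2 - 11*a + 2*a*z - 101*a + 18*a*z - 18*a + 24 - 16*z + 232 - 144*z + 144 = 10*a^2 - 130*a + z*(20*a - 160) + 400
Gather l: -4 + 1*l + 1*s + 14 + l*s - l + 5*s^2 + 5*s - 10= l*s + 5*s^2 + 6*s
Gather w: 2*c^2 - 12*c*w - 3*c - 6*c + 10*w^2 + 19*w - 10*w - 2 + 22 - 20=2*c^2 - 9*c + 10*w^2 + w*(9 - 12*c)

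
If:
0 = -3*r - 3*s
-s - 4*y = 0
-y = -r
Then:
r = 0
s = 0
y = 0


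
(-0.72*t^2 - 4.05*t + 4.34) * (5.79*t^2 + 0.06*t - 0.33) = -4.1688*t^4 - 23.4927*t^3 + 25.1232*t^2 + 1.5969*t - 1.4322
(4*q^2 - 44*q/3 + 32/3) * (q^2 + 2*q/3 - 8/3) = 4*q^4 - 12*q^3 - 88*q^2/9 + 416*q/9 - 256/9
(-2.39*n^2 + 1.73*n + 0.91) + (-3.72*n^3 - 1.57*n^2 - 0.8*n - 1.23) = -3.72*n^3 - 3.96*n^2 + 0.93*n - 0.32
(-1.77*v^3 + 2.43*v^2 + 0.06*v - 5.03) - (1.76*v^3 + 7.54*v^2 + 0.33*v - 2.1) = -3.53*v^3 - 5.11*v^2 - 0.27*v - 2.93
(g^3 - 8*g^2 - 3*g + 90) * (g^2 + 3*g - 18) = g^5 - 5*g^4 - 45*g^3 + 225*g^2 + 324*g - 1620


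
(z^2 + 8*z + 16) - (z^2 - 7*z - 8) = 15*z + 24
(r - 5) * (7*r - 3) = 7*r^2 - 38*r + 15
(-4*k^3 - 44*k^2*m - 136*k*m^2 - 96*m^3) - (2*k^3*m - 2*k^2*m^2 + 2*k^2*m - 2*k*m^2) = -2*k^3*m - 4*k^3 + 2*k^2*m^2 - 46*k^2*m - 134*k*m^2 - 96*m^3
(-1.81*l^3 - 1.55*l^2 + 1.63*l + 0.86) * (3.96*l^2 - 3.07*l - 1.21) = -7.1676*l^5 - 0.5813*l^4 + 13.4034*l^3 + 0.277*l^2 - 4.6125*l - 1.0406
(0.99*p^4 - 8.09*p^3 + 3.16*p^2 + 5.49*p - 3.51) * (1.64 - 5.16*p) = -5.1084*p^5 + 43.368*p^4 - 29.5732*p^3 - 23.146*p^2 + 27.1152*p - 5.7564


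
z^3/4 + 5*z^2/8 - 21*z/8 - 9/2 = (z/4 + 1)*(z - 3)*(z + 3/2)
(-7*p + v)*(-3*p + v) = 21*p^2 - 10*p*v + v^2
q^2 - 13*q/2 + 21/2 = (q - 7/2)*(q - 3)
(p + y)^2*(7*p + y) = 7*p^3 + 15*p^2*y + 9*p*y^2 + y^3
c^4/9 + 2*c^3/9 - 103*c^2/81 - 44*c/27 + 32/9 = (c/3 + 1)^2*(c - 8/3)*(c - 4/3)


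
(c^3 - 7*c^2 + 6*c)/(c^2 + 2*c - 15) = c*(c^2 - 7*c + 6)/(c^2 + 2*c - 15)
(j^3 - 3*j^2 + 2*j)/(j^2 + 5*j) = (j^2 - 3*j + 2)/(j + 5)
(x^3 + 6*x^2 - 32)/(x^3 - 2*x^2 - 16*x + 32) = (x + 4)/(x - 4)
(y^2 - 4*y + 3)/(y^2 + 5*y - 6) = (y - 3)/(y + 6)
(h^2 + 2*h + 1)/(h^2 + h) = (h + 1)/h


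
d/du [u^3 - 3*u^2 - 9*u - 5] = 3*u^2 - 6*u - 9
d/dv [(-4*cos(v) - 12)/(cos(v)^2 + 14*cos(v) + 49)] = 4*(1 - cos(v))*sin(v)/(cos(v) + 7)^3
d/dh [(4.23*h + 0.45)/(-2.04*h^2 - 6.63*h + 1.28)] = (8.6292*h^2 + 1.836*h + 8.3979)/(4.1616*h^4 + 27.0504*h^3 + 38.7345*h^2 - 16.9728*h + 1.6384)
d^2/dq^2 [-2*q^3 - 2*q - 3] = -12*q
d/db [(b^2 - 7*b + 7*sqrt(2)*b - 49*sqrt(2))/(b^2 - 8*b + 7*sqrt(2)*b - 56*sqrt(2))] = -1/(b^2 - 16*b + 64)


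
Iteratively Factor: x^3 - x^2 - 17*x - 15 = (x + 3)*(x^2 - 4*x - 5) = (x + 1)*(x + 3)*(x - 5)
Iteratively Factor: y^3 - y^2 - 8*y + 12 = (y + 3)*(y^2 - 4*y + 4) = (y - 2)*(y + 3)*(y - 2)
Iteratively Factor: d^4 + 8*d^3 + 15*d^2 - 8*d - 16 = (d + 4)*(d^3 + 4*d^2 - d - 4) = (d - 1)*(d + 4)*(d^2 + 5*d + 4) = (d - 1)*(d + 1)*(d + 4)*(d + 4)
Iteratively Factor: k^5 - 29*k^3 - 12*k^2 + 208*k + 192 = (k + 1)*(k^4 - k^3 - 28*k^2 + 16*k + 192) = (k - 4)*(k + 1)*(k^3 + 3*k^2 - 16*k - 48) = (k - 4)*(k + 1)*(k + 3)*(k^2 - 16) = (k - 4)^2*(k + 1)*(k + 3)*(k + 4)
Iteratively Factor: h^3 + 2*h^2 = (h)*(h^2 + 2*h) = h*(h + 2)*(h)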